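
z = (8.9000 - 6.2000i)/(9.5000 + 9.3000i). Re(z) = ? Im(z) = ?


Multiply by conjugate: (8.9000 - 6.2000i)(9.5000 - 9.3000i) / (9.5^2 + 9.3^2)
Numerator real = 8.9*9.5 - (6.2)*9.3 = 26.89
Numerator imag = -6.2*9.5 - 8.9*9.3 = -141.67
Denominator = 176.74
Re(z) = 26.89/176.74 = 0.1521
Im(z) = -141.67/176.74 = -0.8016

Re(z) = 0.1521, Im(z) = -0.8016


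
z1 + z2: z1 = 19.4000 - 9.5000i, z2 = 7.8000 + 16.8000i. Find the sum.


Real: 19.4 + 7.8 = 27.2
Imag: -9.5 + 16.8 = 7.3

27.2000 + 7.3000i


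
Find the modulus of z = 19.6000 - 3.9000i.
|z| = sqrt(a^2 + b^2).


|z| = sqrt(19.6^2 + (-3.9)^2) = sqrt(384.16 + 15.21) = sqrt(399.37) = 19.9842

|z| = 19.9842


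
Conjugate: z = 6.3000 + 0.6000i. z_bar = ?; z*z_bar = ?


z_bar = 6.3000 - 0.6000i
z*z_bar = 6.3^2 + 0.6^2 = 39.69 + 0.36 = 40.05

z_bar = 6.3000 - 0.6000i, z*z_bar = 40.05


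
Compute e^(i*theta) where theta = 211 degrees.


cos(211°) = -0.8572
sin(211°) = -0.5150

e^(i*211°) = -0.8572 - 0.5150i


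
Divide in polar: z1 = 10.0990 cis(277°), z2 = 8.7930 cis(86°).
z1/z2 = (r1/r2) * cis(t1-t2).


r = 10.0990 / 8.7930 = 1.1485
theta = 277° - 86° = 191° = 191° (mod 360)

1.1485 cis(191°)


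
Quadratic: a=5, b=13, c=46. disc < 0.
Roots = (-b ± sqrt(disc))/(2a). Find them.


disc = 13^2 - 4*5*46 = 169 - 920 = -751
sqrt(|disc|) = sqrt(751) = 27.4044
Real part = -13/(2*5) = -1.3000
Imag part = 27.4044/(2*5) = 2.7404

-1.3000 ± 2.7404i


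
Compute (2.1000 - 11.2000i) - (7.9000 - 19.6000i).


Real: 2.1 - 7.9 = -5.8
Imag: -11.2 + 19.6 = 8.4

-5.8000 + 8.4000i


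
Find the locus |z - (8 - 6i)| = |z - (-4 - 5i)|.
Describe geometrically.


Equal distances means the locus is the perpendicular bisector of z1 and z2.
Midpoint = ((8+(-4))/2, (-6+(-5))/2) = (2.0000, -5.5000)

Perpendicular bisector through (2.0000, -5.5000)


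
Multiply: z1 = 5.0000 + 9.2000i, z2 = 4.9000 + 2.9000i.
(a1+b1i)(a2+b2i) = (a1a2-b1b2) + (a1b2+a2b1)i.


Real = 5*4.9 - 9.2*2.9 = 24.5 - 26.68 = -2.18
Imag = 5*2.9 + 4.9*9.2 = 14.5 + 45.08 = 59.58

-2.1800 + 59.5800i


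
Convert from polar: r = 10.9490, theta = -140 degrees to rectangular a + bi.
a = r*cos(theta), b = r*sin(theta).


a = 10.9490*cos(-140°) = 10.9490*(-0.76604) = -8.3874
b = 10.9490*sin(-140°) = 10.9490*(-0.64279) = -7.0379

-8.3874 - 7.0379i


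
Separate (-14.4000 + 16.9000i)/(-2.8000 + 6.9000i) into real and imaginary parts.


Multiply by conjugate: (-14.4000 + 16.9000i)(-2.8000 - 6.9000i) / ((-2.8)^2 + 6.9^2)
Numerator real = -14.4*(-2.8) + 16.9*6.9 = 156.93
Numerator imag = 16.9*(-2.8) - (-14.4)*6.9 = 52.04
Denominator = 55.45
Re(z) = 156.93/55.45 = 2.8301
Im(z) = 52.04/55.45 = 0.9385

Re(z) = 2.8301, Im(z) = 0.9385


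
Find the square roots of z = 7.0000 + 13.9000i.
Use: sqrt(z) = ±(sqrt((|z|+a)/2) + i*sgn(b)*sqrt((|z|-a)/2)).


|z| = sqrt(49+193.21) = 15.5631
sqrt((|z|+a)/2) = sqrt((15.5631+7)/2) = sqrt(11.2815) = 3.3588
sqrt((|z|-a)/2) = sqrt((15.5631-7)/2) = sqrt(4.2815) = 2.0692

±(3.3588 + 2.0692i) i.e. 3.3588 + 2.0692i and -3.3588 - 2.0692i


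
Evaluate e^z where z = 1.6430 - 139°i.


e^1.6430 = 5.1707
cos(-139°) = -0.7547
sin(-139°) = -0.65606
Real = 5.1707*(-0.7547) = -3.9023
Imag = 5.1707*(-0.65606) = -3.3923

-3.9023 - 3.3923i


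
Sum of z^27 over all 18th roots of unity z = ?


The roots are w_k = w^k with w = e^(2*pi*i/18), and (w^k)^27 = (w^27)^k.
So S = 1 + u + u^2 + ... + u^(17) with u = w^27.
27 = 1*18 + 9, so 27 is not a multiple of 18: u = (w^18)^1 * w^9 = w^9 ≠ 1 (w is a primitive 18th root), while u^18 = (w^18)^27 = 1.
Geometric series: S = (1 - u^18)/(1 - u) = (1 - 1)/(1 - u) = 0

S = 0


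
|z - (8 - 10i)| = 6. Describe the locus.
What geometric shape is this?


|z - z0| = r is a circle with center z0 and radius r.
Center = (8, -10), radius = 6

Circle with center (8, -10) and radius 6


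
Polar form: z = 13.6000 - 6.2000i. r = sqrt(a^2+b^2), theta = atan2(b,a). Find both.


r = sqrt(184.96+38.44) = sqrt(223.4) = 14.9466
theta = atan2(-6.2, 13.6) = -24.5074 degrees

r = 14.9466, theta = -24.5074 degrees


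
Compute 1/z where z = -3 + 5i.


|z|^2 = 9+25 = 34
1/z = (-3 - 5i)/34

1/z = -0.0882 - 0.1471i


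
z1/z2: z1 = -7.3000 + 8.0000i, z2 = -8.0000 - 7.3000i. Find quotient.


Conjugate of z2 = -8.0000 + 7.3000i
Numerator: (-7.3000 + 8.0000i)(-8.0000 + 7.3000i) = 0 - 117.2900i
Denominator: (-8)^2 + (-7.3)^2 = 117.29
Result = (0 - 117.2900i)/117.29

0 - 1.0000i


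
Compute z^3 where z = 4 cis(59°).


r^3 = 4^3 = 64
n*theta = 3*59° = 177° = 177° (mod 360)
a = 64*cos(177°) = -63.9123
b = 64*sin(177°) = 3.3495

64 cis(177°) = -63.9123 + 3.3495i


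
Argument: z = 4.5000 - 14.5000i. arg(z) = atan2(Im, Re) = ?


Re = 4.5, Im = -14.5
arg = atan2(-14.5, 4.5) = -72.7585 degrees

arg(z) = -72.7585 degrees


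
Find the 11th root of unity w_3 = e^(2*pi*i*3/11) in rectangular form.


Angle = 360*3/11 = 98.1818°
a = cos(98.1818°) = -0.1423
b = sin(98.1818°) = 0.9898

-0.1423 + 0.9898i


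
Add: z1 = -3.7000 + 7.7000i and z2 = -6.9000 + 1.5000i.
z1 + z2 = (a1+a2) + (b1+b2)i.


Real: -3.7 - 6.9 = -10.6
Imag: 7.7 + 1.5 = 9.2

-10.6000 + 9.2000i


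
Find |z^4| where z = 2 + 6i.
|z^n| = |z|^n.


|z| = sqrt(4+36) = sqrt(40) = 6.3246
|z^4| = |z|^4 = (sqrt(40))^4 = 40^2 = 1600

|z^4| = 1600


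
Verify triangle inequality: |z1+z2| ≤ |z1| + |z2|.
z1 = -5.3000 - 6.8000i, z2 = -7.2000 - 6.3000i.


|z1| = sqrt((-5.3)^2 + (-6.8)^2) = sqrt(74.33) = 8.6215
|z2| = sqrt((-7.2)^2 + (-6.3)^2) = sqrt(91.53) = 9.5671
z1+z2 = -12.5000 - 13.1000i
|z1+z2| = sqrt(327.86) = 18.1069
|z1|+|z2| = 8.6215 + 9.5671 = 18.1886

|z1+z2| = 18.1069 ≤ |z1|+|z2| = 18.1886 (verified)


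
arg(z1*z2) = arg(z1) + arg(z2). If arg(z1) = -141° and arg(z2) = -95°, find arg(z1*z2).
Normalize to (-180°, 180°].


arg(z1*z2) = -141° - 95° = -236°
Normalized to (-180°, 180°]: 124°

124°


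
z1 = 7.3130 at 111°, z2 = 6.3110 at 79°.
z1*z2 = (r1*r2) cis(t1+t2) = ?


r = 7.3130 * 6.3110 = 46.1523
theta = 111° + 79° = 190° = 190° (mod 360)

46.1523 cis(190°)


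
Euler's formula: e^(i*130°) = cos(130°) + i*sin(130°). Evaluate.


cos(130°) = -0.6428
sin(130°) = 0.7660

e^(i*130°) = -0.6428 + 0.7660i


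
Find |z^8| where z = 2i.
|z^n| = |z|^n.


|z| = sqrt(0+4) = sqrt(4) = 2
|z^8| = |z|^8 = 2^8 = 256

|z^8| = 256


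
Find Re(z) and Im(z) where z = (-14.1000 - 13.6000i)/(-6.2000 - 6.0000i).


Multiply by conjugate: (-14.1000 - 13.6000i)(-6.2000 + 6.0000i) / ((-6.2)^2 + (-6)^2)
Numerator real = -14.1*(-6.2) - (13.6)*(-6) = 169.02
Numerator imag = -13.6*(-6.2) - (-14.1)*(-6) = -0.28
Denominator = 74.44
Re(z) = 169.02/74.44 = 2.2706
Im(z) = -0.28/74.44 = -0.0038

Re(z) = 2.2706, Im(z) = -0.0038


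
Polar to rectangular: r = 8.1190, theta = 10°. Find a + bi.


a = 8.1190*cos(10°) = 8.1190*0.98481 = 7.9957
b = 8.1190*sin(10°) = 8.1190*0.173648 = 1.4098

7.9957 + 1.4098i


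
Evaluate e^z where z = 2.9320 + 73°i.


e^2.9320 = 18.7651
cos(73°) = 0.29237
sin(73°) = 0.956305
Real = 18.7651*0.29237 = 5.4864
Imag = 18.7651*0.956305 = 17.9452

5.4864 + 17.9452i


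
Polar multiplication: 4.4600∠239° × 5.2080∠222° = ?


r = 4.4600 * 5.2080 = 23.2277
theta = 239° + 222° = 461° = 101° (mod 360)

23.2277 cis(101°)


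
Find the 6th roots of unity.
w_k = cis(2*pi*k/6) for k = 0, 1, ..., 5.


The 6th roots of unity are cis(360k/6°) for k=0..5
Angle step = 360/6 = 60°
Primitive root: cis(60°)
Primitive root = 0.5000 + 0.8660i

6 roots at angles: 0°, 60°, 120°, 180°, 240°, 300°


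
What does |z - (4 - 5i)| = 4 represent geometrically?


|z - z0| = r is a circle with center z0 and radius r.
Center = (4, -5), radius = 4

Circle with center (4, -5) and radius 4


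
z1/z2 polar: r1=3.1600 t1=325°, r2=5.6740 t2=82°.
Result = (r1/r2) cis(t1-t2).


r = 3.1600 / 5.6740 = 0.5569
theta = 325° - 82° = 243° = 243° (mod 360)

0.5569 cis(243°)


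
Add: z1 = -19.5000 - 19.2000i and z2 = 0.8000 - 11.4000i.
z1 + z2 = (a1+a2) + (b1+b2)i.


Real: -19.5 + 0.8 = -18.7
Imag: -19.2 - 11.4 = -30.6

-18.7000 - 30.6000i


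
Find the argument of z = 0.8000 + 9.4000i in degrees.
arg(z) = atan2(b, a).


Re = 0.8, Im = 9.4
arg = atan2(9.4, 0.8) = 85.1355 degrees

arg(z) = 85.1355 degrees


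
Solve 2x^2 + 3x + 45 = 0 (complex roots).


disc = 3^2 - 4*2*45 = 9 - 360 = -351
sqrt(|disc|) = sqrt(351) = 18.7350
Real part = -3/(2*2) = -0.7500
Imag part = 18.7350/(2*2) = 4.6837

-0.7500 ± 4.6837i


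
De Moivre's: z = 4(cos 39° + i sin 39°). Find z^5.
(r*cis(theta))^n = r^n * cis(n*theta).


r^5 = 4^5 = 1024
n*theta = 5*39° = 195° = 195° (mod 360)
a = 1024*cos(195°) = -989.1080
b = 1024*sin(195°) = -265.0307

1024 cis(195°) = -989.1080 - 265.0307i


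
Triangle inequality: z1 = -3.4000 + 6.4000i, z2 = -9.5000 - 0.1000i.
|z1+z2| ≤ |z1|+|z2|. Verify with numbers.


|z1| = sqrt((-3.4)^2 + 6.4^2) = sqrt(52.52) = 7.2471
|z2| = sqrt((-9.5)^2 + (-0.1)^2) = sqrt(90.26) = 9.5005
z1+z2 = -12.9000 + 6.3000i
|z1+z2| = sqrt(206.1) = 14.3562
|z1|+|z2| = 7.2471 + 9.5005 = 16.7476

|z1+z2| = 14.3562 ≤ |z1|+|z2| = 16.7476 (verified)


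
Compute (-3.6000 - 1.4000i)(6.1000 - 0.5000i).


Real = -3.6*6.1 - (-1.4)*(-0.5) = -21.96 - 0.7 = -22.66
Imag = -3.6*(-0.5) + 6.1*(-1.4) = 1.8 - (8.54) = -6.74

-22.6600 - 6.7400i


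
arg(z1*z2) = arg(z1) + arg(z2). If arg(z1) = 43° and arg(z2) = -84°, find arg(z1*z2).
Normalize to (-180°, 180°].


arg(z1*z2) = 43° - 84° = -41°
Normalized to (-180°, 180°]: -41°

-41°


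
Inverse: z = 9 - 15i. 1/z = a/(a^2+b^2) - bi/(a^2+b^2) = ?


|z|^2 = 81+225 = 306
1/z = (9 + 15i)/306

1/z = 0.0294 + 0.0490i


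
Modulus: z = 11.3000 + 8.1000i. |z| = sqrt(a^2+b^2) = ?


|z| = sqrt(11.3^2 + 8.1^2) = sqrt(127.69 + 65.61) = sqrt(193.3) = 13.9032

|z| = 13.9032


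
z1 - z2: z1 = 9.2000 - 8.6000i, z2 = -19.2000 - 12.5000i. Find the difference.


Real: 9.2 + 19.2 = 28.4
Imag: -8.6 + 12.5 = 3.9

28.4000 + 3.9000i


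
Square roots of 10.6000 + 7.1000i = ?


|z| = sqrt(112.36+50.41) = 12.7581
sqrt((|z|+a)/2) = sqrt((12.7581+10.6)/2) = sqrt(11.6791) = 3.4175
sqrt((|z|-a)/2) = sqrt((12.7581-10.6)/2) = sqrt(1.0791) = 1.0388

±(3.4175 + 1.0388i) i.e. 3.4175 + 1.0388i and -3.4175 - 1.0388i


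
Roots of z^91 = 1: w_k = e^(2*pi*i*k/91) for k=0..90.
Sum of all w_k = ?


The sum of all 91th roots of unity is 0.
Geometric series: (1 - w^91)/(1 - w) = (1-1)/(1-w) = 0 since w^91 = 1, w ≠ 1.
Alternatively: coefficient of z^90 in z^91 - 1 is 0.

0


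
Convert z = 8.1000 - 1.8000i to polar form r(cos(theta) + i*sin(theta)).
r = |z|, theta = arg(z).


r = sqrt(65.61+3.24) = sqrt(68.85) = 8.2976
theta = atan2(-1.8, 8.1) = -12.5288 degrees

r = 8.2976, theta = -12.5288 degrees


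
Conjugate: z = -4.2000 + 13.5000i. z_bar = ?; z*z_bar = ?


z_bar = -4.2000 - 13.5000i
z*z_bar = (-4.2)^2 + 13.5^2 = 17.64 + 182.25 = 199.89

z_bar = -4.2000 - 13.5000i, z*z_bar = 199.89


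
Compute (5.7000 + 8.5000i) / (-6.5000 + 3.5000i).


Conjugate of z2 = -6.5000 - 3.5000i
Numerator: (5.7000 + 8.5000i)(-6.5000 - 3.5000i) = -7.3000 - 75.2000i
Denominator: (-6.5)^2 + 3.5^2 = 54.5
Result = (-7.3000 - 75.2000i)/54.5

-0.1339 - 1.3798i


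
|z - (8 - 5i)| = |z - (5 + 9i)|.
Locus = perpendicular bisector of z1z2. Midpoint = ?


Equal distances means the locus is the perpendicular bisector of z1 and z2.
Midpoint = ((8+5)/2, (-5+9)/2) = (6.5000, 2.0000)

Perpendicular bisector through (6.5000, 2.0000)


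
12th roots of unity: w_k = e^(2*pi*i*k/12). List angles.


The 12th roots of unity are cis(360k/12°) for k=0..11
Angle step = 360/12 = 30°
Primitive root: cis(30°)
Primitive root = 0.8660 + 0.5000i

12 roots at angles: 0°, 30°, 60°, 90°, 120°, 150°, 180°, 210°, 240°, 270°, 300°, 330°


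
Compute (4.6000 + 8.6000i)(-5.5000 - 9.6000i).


Real = 4.6*(-5.5) - 8.6*(-9.6) = -25.3 - (-82.56) = 57.26
Imag = 4.6*(-9.6) - (5.5)*8.6 = -44.16 - (47.3) = -91.46

57.2600 - 91.4600i


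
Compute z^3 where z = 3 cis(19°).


r^3 = 3^3 = 27
n*theta = 3*19° = 57° = 57° (mod 360)
a = 27*cos(57°) = 14.7053
b = 27*sin(57°) = 22.6441

27 cis(57°) = 14.7053 + 22.6441i


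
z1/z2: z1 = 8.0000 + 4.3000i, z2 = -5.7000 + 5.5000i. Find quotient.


Conjugate of z2 = -5.7000 - 5.5000i
Numerator: (8.0000 + 4.3000i)(-5.7000 - 5.5000i) = -21.9500 - 68.5100i
Denominator: (-5.7)^2 + 5.5^2 = 62.74
Result = (-21.9500 - 68.5100i)/62.74

-0.3499 - 1.0920i


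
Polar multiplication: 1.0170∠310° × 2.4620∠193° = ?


r = 1.0170 * 2.4620 = 2.5039
theta = 310° + 193° = 503° = 143° (mod 360)

2.5039 cis(143°)


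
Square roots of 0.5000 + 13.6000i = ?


|z| = sqrt(0.25+184.96) = 13.6092
sqrt((|z|+a)/2) = sqrt((13.6092+0.5)/2) = sqrt(7.0546) = 2.6560
sqrt((|z|-a)/2) = sqrt((13.6092-0.5)/2) = sqrt(6.5546) = 2.5602

±(2.6560 + 2.5602i) i.e. 2.6560 + 2.5602i and -2.6560 - 2.5602i


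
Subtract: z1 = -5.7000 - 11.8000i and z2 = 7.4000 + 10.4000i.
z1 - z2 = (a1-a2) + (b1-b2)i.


Real: -5.7 - 7.4 = -13.1
Imag: -11.8 - 10.4 = -22.2

-13.1000 - 22.2000i


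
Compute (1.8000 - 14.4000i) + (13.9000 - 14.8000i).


Real: 1.8 + 13.9 = 15.7
Imag: -14.4 - 14.8 = -29.2

15.7000 - 29.2000i


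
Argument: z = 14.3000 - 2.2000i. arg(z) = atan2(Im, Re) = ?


Re = 14.3, Im = -2.2
arg = atan2(-2.2, 14.3) = -8.7462 degrees

arg(z) = -8.7462 degrees


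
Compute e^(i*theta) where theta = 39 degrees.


cos(39°) = 0.7771
sin(39°) = 0.6293

e^(i*39°) = 0.7771 + 0.6293i


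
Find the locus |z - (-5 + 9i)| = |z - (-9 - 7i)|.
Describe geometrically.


Equal distances means the locus is the perpendicular bisector of z1 and z2.
Midpoint = ((-5+(-9))/2, (9+(-7))/2) = (-7.0000, 1.0000)

Perpendicular bisector through (-7.0000, 1.0000)


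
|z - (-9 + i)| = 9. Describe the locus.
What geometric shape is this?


|z - z0| = r is a circle with center z0 and radius r.
Center = (-9, 1), radius = 9

Circle with center (-9, 1) and radius 9


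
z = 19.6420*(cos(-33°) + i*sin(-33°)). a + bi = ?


a = 19.6420*cos(-33°) = 19.6420*0.83867 = 16.4732
b = 19.6420*sin(-33°) = 19.6420*(-0.54464) = -10.6978

16.4732 - 10.6978i


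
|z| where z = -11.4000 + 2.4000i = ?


|z| = sqrt((-11.4)^2 + 2.4^2) = sqrt(129.96 + 5.76) = sqrt(135.72) = 11.6499

|z| = 11.6499


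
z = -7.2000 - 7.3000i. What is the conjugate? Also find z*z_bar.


z_bar = -7.2000 + 7.3000i
z*z_bar = (-7.2)^2 + (-7.3)^2 = 51.84 + 53.29 = 105.13

z_bar = -7.2000 + 7.3000i, z*z_bar = 105.13


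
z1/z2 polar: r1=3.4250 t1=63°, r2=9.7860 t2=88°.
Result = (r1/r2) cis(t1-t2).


r = 3.4250 / 9.7860 = 0.3500
theta = 63° - 88° = -25° = 335° (mod 360)

0.3500 cis(335°)


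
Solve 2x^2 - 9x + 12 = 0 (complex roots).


disc = (-9)^2 - 4*2*12 = 81 - 96 = -15
sqrt(|disc|) = sqrt(15) = 3.8730
Real part = 9/(2*2) = 2.2500
Imag part = 3.8730/(2*2) = 0.9682

2.2500 ± 0.9682i


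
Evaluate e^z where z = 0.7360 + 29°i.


e^0.7360 = 2.0876
cos(29°) = 0.8746
sin(29°) = 0.4848
Real = 2.0876*0.8746 = 1.8258
Imag = 2.0876*0.4848 = 1.0121

1.8258 + 1.0121i


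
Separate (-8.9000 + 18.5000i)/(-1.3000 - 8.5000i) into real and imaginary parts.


Multiply by conjugate: (-8.9000 + 18.5000i)(-1.3000 + 8.5000i) / ((-1.3)^2 + (-8.5)^2)
Numerator real = -8.9*(-1.3) + 18.5*(-8.5) = -145.68
Numerator imag = 18.5*(-1.3) - (-8.9)*(-8.5) = -99.7
Denominator = 73.94
Re(z) = -145.68/73.94 = -1.9702
Im(z) = -99.7/73.94 = -1.3484

Re(z) = -1.9702, Im(z) = -1.3484


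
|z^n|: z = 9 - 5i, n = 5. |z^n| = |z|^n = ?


|z| = sqrt(81+25) = sqrt(106) = 10.2956
|z^5| = |z|^5 = (sqrt(106))^5 = 106^2 * sqrt(106) = 11236*sqrt(106)

|z^5| = 11236*sqrt(106) ≈ 115681.7003


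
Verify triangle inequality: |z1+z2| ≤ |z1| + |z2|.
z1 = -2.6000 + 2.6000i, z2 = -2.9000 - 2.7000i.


|z1| = sqrt((-2.6)^2 + 2.6^2) = sqrt(13.52) = 3.6770
|z2| = sqrt((-2.9)^2 + (-2.7)^2) = sqrt(15.7) = 3.9623
z1+z2 = -5.5000 - 0.1000i
|z1+z2| = sqrt(30.26) = 5.5009
|z1|+|z2| = 3.6770 + 3.9623 = 7.6393

|z1+z2| = 5.5009 ≤ |z1|+|z2| = 7.6393 (verified)


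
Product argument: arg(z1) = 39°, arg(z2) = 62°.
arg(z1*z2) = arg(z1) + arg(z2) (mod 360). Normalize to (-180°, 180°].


arg(z1*z2) = 39° + 62° = 101°
Normalized to (-180°, 180°]: 101°

101°


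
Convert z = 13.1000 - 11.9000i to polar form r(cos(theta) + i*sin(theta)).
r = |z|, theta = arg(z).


r = sqrt(171.61+141.61) = sqrt(313.22) = 17.6980
theta = atan2(-11.9, 13.1) = -42.2519 degrees

r = 17.6980, theta = -42.2519 degrees


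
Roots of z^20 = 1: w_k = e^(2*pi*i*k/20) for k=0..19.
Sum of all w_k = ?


The sum of all 20th roots of unity is 0.
Geometric series: (1 - w^20)/(1 - w) = (1-1)/(1-w) = 0 since w^20 = 1, w ≠ 1.
Alternatively: coefficient of z^19 in z^20 - 1 is 0.

0


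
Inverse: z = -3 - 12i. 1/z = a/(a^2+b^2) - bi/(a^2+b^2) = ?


|z|^2 = 9+144 = 153
1/z = (-3 + 12i)/153

1/z = -0.0196 + 0.0784i


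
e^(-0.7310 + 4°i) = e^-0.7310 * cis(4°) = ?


e^-0.7310 = 0.48143
cos(4°) = 0.9976
sin(4°) = 0.0698
Real = 0.48143*0.9976 = 0.4803
Imag = 0.48143*0.0698 = 0.0336

0.4803 + 0.0336i


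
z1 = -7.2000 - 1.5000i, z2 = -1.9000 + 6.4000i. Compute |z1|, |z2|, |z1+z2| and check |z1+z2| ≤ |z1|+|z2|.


|z1| = sqrt((-7.2)^2 + (-1.5)^2) = sqrt(54.09) = 7.3546
|z2| = sqrt((-1.9)^2 + 6.4^2) = sqrt(44.57) = 6.6761
z1+z2 = -9.1000 + 4.9000i
|z1+z2| = sqrt(106.82) = 10.3354
|z1|+|z2| = 7.3546 + 6.6761 = 14.0307

|z1+z2| = 10.3354 ≤ |z1|+|z2| = 14.0307 (verified)


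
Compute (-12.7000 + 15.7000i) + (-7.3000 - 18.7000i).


Real: -12.7 - 7.3 = -20
Imag: 15.7 - 18.7 = -3

-20.0000 - 3.0000i


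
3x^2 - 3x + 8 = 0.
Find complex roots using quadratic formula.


disc = (-3)^2 - 4*3*8 = 9 - 96 = -87
sqrt(|disc|) = sqrt(87) = 9.3274
Real part = 3/(2*3) = 0.5000
Imag part = 9.3274/(2*3) = 1.5546

0.5000 ± 1.5546i


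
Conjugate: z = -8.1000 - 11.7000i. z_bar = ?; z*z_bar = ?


z_bar = -8.1000 + 11.7000i
z*z_bar = (-8.1)^2 + (-11.7)^2 = 65.61 + 136.89 = 202.5

z_bar = -8.1000 + 11.7000i, z*z_bar = 202.5


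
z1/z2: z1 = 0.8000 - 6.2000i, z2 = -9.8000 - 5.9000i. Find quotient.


Conjugate of z2 = -9.8000 + 5.9000i
Numerator: (0.8000 - 6.2000i)(-9.8000 + 5.9000i) = 28.7400 + 65.4800i
Denominator: (-9.8)^2 + (-5.9)^2 = 130.85
Result = (28.7400 + 65.4800i)/130.85

0.2196 + 0.5004i


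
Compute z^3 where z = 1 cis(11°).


r^3 = 1^3 = 1
n*theta = 3*11° = 33° = 33° (mod 360)
a = 1*cos(33°) = 0.8387
b = 1*sin(33°) = 0.5446

1 cis(33°) = 0.8387 + 0.5446i


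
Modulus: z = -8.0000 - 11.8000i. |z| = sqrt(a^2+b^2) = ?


|z| = sqrt((-8)^2 + (-11.8)^2) = sqrt(64 + 139.24) = sqrt(203.24) = 14.2562

|z| = 14.2562


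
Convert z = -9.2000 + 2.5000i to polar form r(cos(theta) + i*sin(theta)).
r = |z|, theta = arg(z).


r = sqrt(84.64+6.25) = sqrt(90.89) = 9.5336
theta = atan2(2.5, -9.2) = 164.7976 degrees

r = 9.5336, theta = 164.7976 degrees


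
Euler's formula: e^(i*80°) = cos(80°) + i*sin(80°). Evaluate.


cos(80°) = 0.1736
sin(80°) = 0.9848

e^(i*80°) = 0.1736 + 0.9848i


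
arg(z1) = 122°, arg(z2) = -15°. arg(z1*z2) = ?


arg(z1*z2) = 122° - 15° = 107°
Normalized to (-180°, 180°]: 107°

107°


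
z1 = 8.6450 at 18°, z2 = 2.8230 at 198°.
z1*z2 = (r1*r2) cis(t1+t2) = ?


r = 8.6450 * 2.8230 = 24.4048
theta = 18° + 198° = 216° = 216° (mod 360)

24.4048 cis(216°)


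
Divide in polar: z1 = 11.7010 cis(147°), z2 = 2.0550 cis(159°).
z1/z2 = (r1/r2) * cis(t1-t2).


r = 11.7010 / 2.0550 = 5.6939
theta = 147° - 159° = -12° = 348° (mod 360)

5.6939 cis(348°)


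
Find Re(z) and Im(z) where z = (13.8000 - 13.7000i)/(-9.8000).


Multiply by conjugate: (13.8000 - 13.7000i)(-9.8000) / ((-9.8)^2 + 0^2)
Numerator real = 13.8*(-9.8) - (13.7)*0 = -135.24
Numerator imag = -13.7*(-9.8) - 13.8*0 = 134.26
Denominator = 96.04
Re(z) = -135.24/96.04 = -1.4082
Im(z) = 134.26/96.04 = 1.3980

Re(z) = -1.4082, Im(z) = 1.3980


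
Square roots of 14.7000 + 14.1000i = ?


|z| = sqrt(216.09+198.81) = 20.3691
sqrt((|z|+a)/2) = sqrt((20.3691+14.7)/2) = sqrt(17.5345) = 4.1874
sqrt((|z|-a)/2) = sqrt((20.3691-14.7)/2) = sqrt(2.8345) = 1.6836

±(4.1874 + 1.6836i) i.e. 4.1874 + 1.6836i and -4.1874 - 1.6836i


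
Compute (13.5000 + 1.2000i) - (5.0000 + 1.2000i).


Real: 13.5 - 5 = 8.5
Imag: 1.2 - 1.2 = 0

8.5000


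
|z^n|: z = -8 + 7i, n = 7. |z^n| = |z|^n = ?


|z| = sqrt(64+49) = sqrt(113) = 10.6301
|z^7| = |z|^7 = (sqrt(113))^7 = 113^3 * sqrt(113) = 1442897*sqrt(113)

|z^7| = 1442897*sqrt(113) ≈ 15338205.5028


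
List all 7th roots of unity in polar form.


The 7th roots of unity are cis(360k/7°) for k=0..6
Angle step = 360/7 = 51.4286°
Primitive root: cis(51.4286°)
Primitive root = 0.6235 + 0.7818i

7 roots at angles: 0°, 51.4286°, 102.8571°, 154.2857°, 205.7143°, 257.1429°, 308.5714°


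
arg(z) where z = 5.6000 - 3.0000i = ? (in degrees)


Re = 5.6, Im = -3
arg = atan2(-3, 5.6) = -28.1786 degrees

arg(z) = -28.1786 degrees


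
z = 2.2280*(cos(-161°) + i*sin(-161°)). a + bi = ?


a = 2.2280*cos(-161°) = 2.2280*(-0.9455) = -2.1066
b = 2.2280*sin(-161°) = 2.2280*(-0.3256) = -0.7254

-2.1066 - 0.7254i


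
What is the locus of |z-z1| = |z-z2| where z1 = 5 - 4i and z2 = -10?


Equal distances means the locus is the perpendicular bisector of z1 and z2.
Midpoint = ((5+(-10))/2, (-4+0)/2) = (-2.5000, -2.0000)

Perpendicular bisector through (-2.5000, -2.0000)


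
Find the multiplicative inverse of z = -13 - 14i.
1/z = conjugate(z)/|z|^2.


|z|^2 = 169+196 = 365
1/z = (-13 + 14i)/365

1/z = -0.0356 + 0.0384i


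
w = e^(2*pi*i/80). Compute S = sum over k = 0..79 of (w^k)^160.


The roots are w_k = w^k with w = e^(2*pi*i/80), and (w^k)^160 = (w^160)^k.
So S = 1 + u + u^2 + ... + u^(79) with u = w^160.
160 = 2*80 + 0, so 160 is a multiple of 80 and u = (w^80)^2 = 1.
Every one of the 80 terms equals 1: S = 80

S = 80


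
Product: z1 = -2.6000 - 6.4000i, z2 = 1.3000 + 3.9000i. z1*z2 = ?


Real = -2.6*1.3 - (-6.4)*3.9 = -3.38 - (-24.96) = 21.58
Imag = -2.6*3.9 + 1.3*(-6.4) = -10.14 - (8.32) = -18.46

21.5800 - 18.4600i


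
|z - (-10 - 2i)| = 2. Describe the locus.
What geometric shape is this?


|z - z0| = r is a circle with center z0 and radius r.
Center = (-10, -2), radius = 2

Circle with center (-10, -2) and radius 2


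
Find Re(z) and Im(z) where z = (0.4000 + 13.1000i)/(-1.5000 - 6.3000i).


Multiply by conjugate: (0.4000 + 13.1000i)(-1.5000 + 6.3000i) / ((-1.5)^2 + (-6.3)^2)
Numerator real = 0.4*(-1.5) + 13.1*(-6.3) = -83.13
Numerator imag = 13.1*(-1.5) - 0.4*(-6.3) = -17.13
Denominator = 41.94
Re(z) = -83.13/41.94 = -1.9821
Im(z) = -17.13/41.94 = -0.4084

Re(z) = -1.9821, Im(z) = -0.4084


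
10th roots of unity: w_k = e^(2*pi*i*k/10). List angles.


The 10th roots of unity are cis(360k/10°) for k=0..9
Angle step = 360/10 = 36°
Primitive root: cis(36°)
Primitive root = 0.8090 + 0.5878i

10 roots at angles: 0°, 36°, 72°, 108°, 144°, 180°, 216°, 252°, 288°, 324°


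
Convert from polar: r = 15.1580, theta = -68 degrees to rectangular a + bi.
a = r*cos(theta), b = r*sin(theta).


a = 15.1580*cos(-68°) = 15.1580*0.37461 = 5.6783
b = 15.1580*sin(-68°) = 15.1580*(-0.927184) = -14.0543

5.6783 - 14.0543i


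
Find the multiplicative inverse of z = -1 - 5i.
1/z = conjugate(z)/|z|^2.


|z|^2 = 1+25 = 26
1/z = (-1 + 5i)/26

1/z = -0.0385 + 0.1923i


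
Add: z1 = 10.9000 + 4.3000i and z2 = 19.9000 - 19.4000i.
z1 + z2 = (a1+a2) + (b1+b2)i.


Real: 10.9 + 19.9 = 30.8
Imag: 4.3 - 19.4 = -15.1

30.8000 - 15.1000i


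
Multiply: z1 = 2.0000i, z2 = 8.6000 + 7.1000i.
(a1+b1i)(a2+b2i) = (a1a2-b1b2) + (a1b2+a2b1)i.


Real = 0*8.6 - 2*7.1 = 0 - 14.2 = -14.2
Imag = 0*7.1 + 8.6*2 = 0 + 17.2 = 17.2

-14.2000 + 17.2000i


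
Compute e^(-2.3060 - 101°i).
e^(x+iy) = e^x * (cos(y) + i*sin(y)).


e^-2.3060 = 0.09966
cos(-101°) = -0.1908
sin(-101°) = -0.9816
Real = 0.09966*(-0.1908) = -0.0190
Imag = 0.09966*(-0.9816) = -0.0978

-0.0190 - 0.0978i


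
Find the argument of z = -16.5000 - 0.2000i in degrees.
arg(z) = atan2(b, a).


Re = -16.5, Im = -0.2
arg = atan2(-0.2, -16.5) = -179.3055 degrees

arg(z) = -179.3055 degrees


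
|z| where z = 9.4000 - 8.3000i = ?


|z| = sqrt(9.4^2 + (-8.3)^2) = sqrt(88.36 + 68.89) = sqrt(157.25) = 12.5399

|z| = 12.5399


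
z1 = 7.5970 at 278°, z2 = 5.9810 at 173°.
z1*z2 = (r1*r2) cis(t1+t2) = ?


r = 7.5970 * 5.9810 = 45.4377
theta = 278° + 173° = 451° = 91° (mod 360)

45.4377 cis(91°)


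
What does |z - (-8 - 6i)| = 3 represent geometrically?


|z - z0| = r is a circle with center z0 and radius r.
Center = (-8, -6), radius = 3

Circle with center (-8, -6) and radius 3


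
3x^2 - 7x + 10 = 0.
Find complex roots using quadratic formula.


disc = (-7)^2 - 4*3*10 = 49 - 120 = -71
sqrt(|disc|) = sqrt(71) = 8.4261
Real part = 7/(2*3) = 1.1667
Imag part = 8.4261/(2*3) = 1.4044

1.1667 ± 1.4044i


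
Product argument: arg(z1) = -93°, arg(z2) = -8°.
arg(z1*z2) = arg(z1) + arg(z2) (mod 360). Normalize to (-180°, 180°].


arg(z1*z2) = -93° - 8° = -101°
Normalized to (-180°, 180°]: -101°

-101°


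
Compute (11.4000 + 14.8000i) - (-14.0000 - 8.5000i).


Real: 11.4 + 14 = 25.4
Imag: 14.8 + 8.5 = 23.3

25.4000 + 23.3000i


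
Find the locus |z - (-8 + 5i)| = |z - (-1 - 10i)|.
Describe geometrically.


Equal distances means the locus is the perpendicular bisector of z1 and z2.
Midpoint = ((-8+(-1))/2, (5+(-10))/2) = (-4.5000, -2.5000)

Perpendicular bisector through (-4.5000, -2.5000)


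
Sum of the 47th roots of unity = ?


The sum of all 47th roots of unity is 0.
Geometric series: (1 - w^47)/(1 - w) = (1-1)/(1-w) = 0 since w^47 = 1, w ≠ 1.
Alternatively: coefficient of z^46 in z^47 - 1 is 0.

0


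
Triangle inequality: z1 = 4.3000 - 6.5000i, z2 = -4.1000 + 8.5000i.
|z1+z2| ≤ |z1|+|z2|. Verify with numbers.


|z1| = sqrt(4.3^2 + (-6.5)^2) = sqrt(60.74) = 7.7936
|z2| = sqrt((-4.1)^2 + 8.5^2) = sqrt(89.06) = 9.4372
z1+z2 = 0.2000 + 2.0000i
|z1+z2| = sqrt(4.04) = 2.0100
|z1|+|z2| = 7.7936 + 9.4372 = 17.2308

|z1+z2| = 2.0100 ≤ |z1|+|z2| = 17.2308 (verified)


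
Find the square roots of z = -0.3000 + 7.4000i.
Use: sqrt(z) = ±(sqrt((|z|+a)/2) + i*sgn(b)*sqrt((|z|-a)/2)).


|z| = sqrt(0.09+54.76) = 7.4061
sqrt((|z|+a)/2) = sqrt((7.4061+(-0.3))/2) = sqrt(3.5530) = 1.8850
sqrt((|z|-a)/2) = sqrt((7.4061-(-0.3))/2) = sqrt(3.8530) = 1.9629

±(1.8850 + 1.9629i) i.e. 1.8850 + 1.9629i and -1.8850 - 1.9629i


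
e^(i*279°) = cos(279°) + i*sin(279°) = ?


cos(279°) = 0.1564
sin(279°) = -0.9877

e^(i*279°) = 0.1564 - 0.9877i


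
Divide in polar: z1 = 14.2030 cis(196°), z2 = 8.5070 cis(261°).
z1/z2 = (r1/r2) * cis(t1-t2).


r = 14.2030 / 8.5070 = 1.6696
theta = 196° - 261° = -65° = 295° (mod 360)

1.6696 cis(295°)


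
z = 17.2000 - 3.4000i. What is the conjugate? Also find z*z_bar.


z_bar = 17.2000 + 3.4000i
z*z_bar = 17.2^2 + (-3.4)^2 = 295.84 + 11.56 = 307.4

z_bar = 17.2000 + 3.4000i, z*z_bar = 307.4


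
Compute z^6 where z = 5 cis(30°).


r^6 = 5^6 = 15625
n*theta = 6*30° = 180° = 180° (mod 360)
a = 15625*cos(180°) = -15625.0000
b = 15625*sin(180°) = 0

15625 cis(180°) = -15625.0000 + 0i


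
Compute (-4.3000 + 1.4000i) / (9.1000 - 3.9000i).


Conjugate of z2 = 9.1000 + 3.9000i
Numerator: (-4.3000 + 1.4000i)(9.1000 + 3.9000i) = -44.5900 - 4.0300i
Denominator: 9.1^2 + (-3.9)^2 = 98.02
Result = (-44.5900 - 4.0300i)/98.02

-0.4549 - 0.0411i


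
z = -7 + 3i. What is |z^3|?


|z| = sqrt(49+9) = sqrt(58) = 7.6158
|z^3| = |z|^3 = (sqrt(58))^3 = 58*sqrt(58)

|z^3| = 58*sqrt(58) ≈ 441.7148


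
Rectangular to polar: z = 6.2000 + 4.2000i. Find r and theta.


r = sqrt(38.44+17.64) = sqrt(56.08) = 7.4887
theta = atan2(4.2, 6.2) = 34.1145 degrees

r = 7.4887, theta = 34.1145 degrees


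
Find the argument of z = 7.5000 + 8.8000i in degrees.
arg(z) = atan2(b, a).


Re = 7.5, Im = 8.8
arg = atan2(8.8, 7.5) = 49.5600 degrees

arg(z) = 49.5600 degrees


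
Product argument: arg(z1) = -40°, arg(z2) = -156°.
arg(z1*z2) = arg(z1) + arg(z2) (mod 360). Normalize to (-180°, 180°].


arg(z1*z2) = -40° - 156° = -196°
Normalized to (-180°, 180°]: 164°

164°


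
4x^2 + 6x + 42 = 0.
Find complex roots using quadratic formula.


disc = 6^2 - 4*4*42 = 36 - 672 = -636
sqrt(|disc|) = sqrt(636) = 25.2190
Real part = -6/(2*4) = -0.7500
Imag part = 25.2190/(2*4) = 3.1524

-0.7500 ± 3.1524i


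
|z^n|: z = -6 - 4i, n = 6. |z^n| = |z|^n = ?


|z| = sqrt(36+16) = sqrt(52) = 7.2111
|z^6| = |z|^6 = (sqrt(52))^6 = 52^3 = 140608

|z^6| = 140608


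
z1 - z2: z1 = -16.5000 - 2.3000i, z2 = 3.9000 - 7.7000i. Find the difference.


Real: -16.5 - 3.9 = -20.4
Imag: -2.3 + 7.7 = 5.4

-20.4000 + 5.4000i


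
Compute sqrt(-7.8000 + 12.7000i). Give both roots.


|z| = sqrt(60.84+161.29) = 14.9040
sqrt((|z|+a)/2) = sqrt((14.9040+(-7.8))/2) = sqrt(3.5520) = 1.8847
sqrt((|z|-a)/2) = sqrt((14.9040-(-7.8))/2) = sqrt(11.3520) = 3.3693

±(1.8847 + 3.3693i) i.e. 1.8847 + 3.3693i and -1.8847 - 3.3693i


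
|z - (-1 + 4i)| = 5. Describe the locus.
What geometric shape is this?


|z - z0| = r is a circle with center z0 and radius r.
Center = (-1, 4), radius = 5

Circle with center (-1, 4) and radius 5


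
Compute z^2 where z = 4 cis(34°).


r^2 = 4^2 = 16
n*theta = 2*34° = 68° = 68° (mod 360)
a = 16*cos(68°) = 5.9937
b = 16*sin(68°) = 14.8349

16 cis(68°) = 5.9937 + 14.8349i


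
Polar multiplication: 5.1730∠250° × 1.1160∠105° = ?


r = 5.1730 * 1.1160 = 5.7731
theta = 250° + 105° = 355° = 355° (mod 360)

5.7731 cis(355°)


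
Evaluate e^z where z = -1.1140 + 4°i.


e^-1.1140 = 0.3282
cos(4°) = 0.9976
sin(4°) = 0.0698
Real = 0.3282*0.9976 = 0.3274
Imag = 0.3282*0.0698 = 0.0229

0.3274 + 0.0229i


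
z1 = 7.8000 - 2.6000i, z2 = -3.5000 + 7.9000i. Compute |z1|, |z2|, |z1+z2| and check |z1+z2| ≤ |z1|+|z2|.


|z1| = sqrt(7.8^2 + (-2.6)^2) = sqrt(67.6) = 8.2219
|z2| = sqrt((-3.5)^2 + 7.9^2) = sqrt(74.66) = 8.6406
z1+z2 = 4.3000 + 5.3000i
|z1+z2| = sqrt(46.58) = 6.8250
|z1|+|z2| = 8.2219 + 8.6406 = 16.8625

|z1+z2| = 6.8250 ≤ |z1|+|z2| = 16.8625 (verified)


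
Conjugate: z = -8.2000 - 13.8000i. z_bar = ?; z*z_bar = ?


z_bar = -8.2000 + 13.8000i
z*z_bar = (-8.2)^2 + (-13.8)^2 = 67.24 + 190.44 = 257.68

z_bar = -8.2000 + 13.8000i, z*z_bar = 257.68


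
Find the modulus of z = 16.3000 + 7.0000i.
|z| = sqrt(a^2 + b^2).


|z| = sqrt(16.3^2 + 7^2) = sqrt(265.69 + 49) = sqrt(314.69) = 17.7395

|z| = 17.7395


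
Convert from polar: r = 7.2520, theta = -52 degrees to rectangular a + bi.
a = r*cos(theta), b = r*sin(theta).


a = 7.2520*cos(-52°) = 7.2520*0.61566 = 4.4648
b = 7.2520*sin(-52°) = 7.2520*(-0.788011) = -5.7147

4.4648 - 5.7147i


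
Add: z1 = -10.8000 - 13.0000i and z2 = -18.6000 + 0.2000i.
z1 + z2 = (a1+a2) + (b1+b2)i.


Real: -10.8 - 18.6 = -29.4
Imag: -13 + 0.2 = -12.8

-29.4000 - 12.8000i


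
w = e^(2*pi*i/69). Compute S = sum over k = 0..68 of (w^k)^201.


The roots are w_k = w^k with w = e^(2*pi*i/69), and (w^k)^201 = (w^201)^k.
So S = 1 + u + u^2 + ... + u^(68) with u = w^201.
201 = 2*69 + 63, so 201 is not a multiple of 69: u = (w^69)^2 * w^63 = w^63 ≠ 1 (w is a primitive 69th root), while u^69 = (w^69)^201 = 1.
Geometric series: S = (1 - u^69)/(1 - u) = (1 - 1)/(1 - u) = 0

S = 0


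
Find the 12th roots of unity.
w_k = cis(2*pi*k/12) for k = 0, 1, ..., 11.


The 12th roots of unity are cis(360k/12°) for k=0..11
Angle step = 360/12 = 30°
Primitive root: cis(30°)
Primitive root = 0.8660 + 0.5000i

12 roots at angles: 0°, 30°, 60°, 90°, 120°, 150°, 180°, 210°, 240°, 270°, 300°, 330°


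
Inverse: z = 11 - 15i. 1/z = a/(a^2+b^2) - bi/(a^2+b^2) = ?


|z|^2 = 121+225 = 346
1/z = (11 + 15i)/346

1/z = 0.0318 + 0.0434i


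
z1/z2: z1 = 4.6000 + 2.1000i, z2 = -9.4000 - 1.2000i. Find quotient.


Conjugate of z2 = -9.4000 + 1.2000i
Numerator: (4.6000 + 2.1000i)(-9.4000 + 1.2000i) = -45.7600 - 14.2200i
Denominator: (-9.4)^2 + (-1.2)^2 = 89.8
Result = (-45.7600 - 14.2200i)/89.8

-0.5096 - 0.1584i


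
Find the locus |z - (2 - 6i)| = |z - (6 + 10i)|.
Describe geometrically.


Equal distances means the locus is the perpendicular bisector of z1 and z2.
Midpoint = ((2+6)/2, (-6+10)/2) = (4.0000, 2.0000)

Perpendicular bisector through (4.0000, 2.0000)


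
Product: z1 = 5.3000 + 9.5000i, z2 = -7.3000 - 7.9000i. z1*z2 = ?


Real = 5.3*(-7.3) - 9.5*(-7.9) = -38.69 - (-75.05) = 36.36
Imag = 5.3*(-7.9) - (7.3)*9.5 = -41.87 - (69.35) = -111.22

36.3600 - 111.2200i


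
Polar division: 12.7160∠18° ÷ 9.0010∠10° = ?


r = 12.7160 / 9.0010 = 1.4127
theta = 18° - 10° = 8° = 8° (mod 360)

1.4127 cis(8°)


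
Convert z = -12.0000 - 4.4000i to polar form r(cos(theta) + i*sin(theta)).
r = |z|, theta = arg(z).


r = sqrt(144+19.36) = sqrt(163.36) = 12.7812
theta = atan2(-4.4, -12) = -159.8637 degrees

r = 12.7812, theta = -159.8637 degrees


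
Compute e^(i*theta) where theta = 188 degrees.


cos(188°) = -0.9903
sin(188°) = -0.1392

e^(i*188°) = -0.9903 - 0.1392i


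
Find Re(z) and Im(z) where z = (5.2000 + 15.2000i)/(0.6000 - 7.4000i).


Multiply by conjugate: (5.2000 + 15.2000i)(0.6000 + 7.4000i) / (0.6^2 + (-7.4)^2)
Numerator real = 5.2*0.6 + 15.2*(-7.4) = -109.36
Numerator imag = 15.2*0.6 - 5.2*(-7.4) = 47.6
Denominator = 55.12
Re(z) = -109.36/55.12 = -1.9840
Im(z) = 47.6/55.12 = 0.8636

Re(z) = -1.9840, Im(z) = 0.8636


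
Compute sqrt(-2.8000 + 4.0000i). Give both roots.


|z| = sqrt(7.84+16) = 4.8826
sqrt((|z|+a)/2) = sqrt((4.8826+(-2.8))/2) = sqrt(1.0413) = 1.0204
sqrt((|z|-a)/2) = sqrt((4.8826-(-2.8))/2) = sqrt(3.8413) = 1.9599

±(1.0204 + 1.9599i) i.e. 1.0204 + 1.9599i and -1.0204 - 1.9599i


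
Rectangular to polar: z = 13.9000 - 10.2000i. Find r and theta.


r = sqrt(193.21+104.04) = sqrt(297.25) = 17.2409
theta = atan2(-10.2, 13.9) = -36.2717 degrees

r = 17.2409, theta = -36.2717 degrees


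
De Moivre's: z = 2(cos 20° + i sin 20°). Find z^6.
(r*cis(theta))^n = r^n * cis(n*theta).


r^6 = 2^6 = 64
n*theta = 6*20° = 120° = 120° (mod 360)
a = 64*cos(120°) = -32.0000
b = 64*sin(120°) = 55.4256

64 cis(120°) = -32.0000 + 55.4256i


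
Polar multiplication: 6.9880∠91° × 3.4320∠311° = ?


r = 6.9880 * 3.4320 = 23.9828
theta = 91° + 311° = 402° = 42° (mod 360)

23.9828 cis(42°)


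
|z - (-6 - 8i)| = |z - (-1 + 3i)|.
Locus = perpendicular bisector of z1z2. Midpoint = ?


Equal distances means the locus is the perpendicular bisector of z1 and z2.
Midpoint = ((-6+(-1))/2, (-8+3)/2) = (-3.5000, -2.5000)

Perpendicular bisector through (-3.5000, -2.5000)


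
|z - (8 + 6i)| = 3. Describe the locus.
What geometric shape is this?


|z - z0| = r is a circle with center z0 and radius r.
Center = (8, 6), radius = 3

Circle with center (8, 6) and radius 3


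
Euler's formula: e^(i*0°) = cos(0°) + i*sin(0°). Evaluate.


cos(0°) = 1.0000
sin(0°) = 0

e^(i*0°) = 1.0000 + 0i


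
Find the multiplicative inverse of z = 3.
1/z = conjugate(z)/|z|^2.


|z|^2 = 9+0 = 9
1/z = (3 - 0i)/9

1/z = 0.3333 + 0i


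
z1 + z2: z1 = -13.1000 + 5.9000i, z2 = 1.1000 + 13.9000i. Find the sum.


Real: -13.1 + 1.1 = -12
Imag: 5.9 + 13.9 = 19.8

-12.0000 + 19.8000i


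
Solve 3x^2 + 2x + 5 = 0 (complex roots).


disc = 2^2 - 4*3*5 = 4 - 60 = -56
sqrt(|disc|) = sqrt(56) = 7.4833
Real part = -2/(2*3) = -0.3333
Imag part = 7.4833/(2*3) = 1.2472

-0.3333 ± 1.2472i


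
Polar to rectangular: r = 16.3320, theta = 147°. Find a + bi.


a = 16.3320*cos(147°) = 16.3320*(-0.83867) = -13.6972
b = 16.3320*sin(147°) = 16.3320*0.544639 = 8.8950

-13.6972 + 8.8950i


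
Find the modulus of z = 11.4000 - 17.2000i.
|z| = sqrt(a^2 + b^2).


|z| = sqrt(11.4^2 + (-17.2)^2) = sqrt(129.96 + 295.84) = sqrt(425.8) = 20.6349

|z| = 20.6349


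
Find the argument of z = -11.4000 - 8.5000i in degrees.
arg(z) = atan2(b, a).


Re = -11.4, Im = -8.5
arg = atan2(-8.5, -11.4) = -143.2913 degrees

arg(z) = -143.2913 degrees


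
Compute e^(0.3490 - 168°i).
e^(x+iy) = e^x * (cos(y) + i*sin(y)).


e^0.3490 = 1.41765
cos(-168°) = -0.97815
sin(-168°) = -0.2079
Real = 1.41765*(-0.97815) = -1.3867
Imag = 1.41765*(-0.2079) = -0.2947

-1.3867 - 0.2947i


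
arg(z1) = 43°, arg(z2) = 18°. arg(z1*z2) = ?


arg(z1*z2) = 43° + 18° = 61°
Normalized to (-180°, 180°]: 61°

61°


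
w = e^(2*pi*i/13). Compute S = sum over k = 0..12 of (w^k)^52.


The roots are w_k = w^k with w = e^(2*pi*i/13), and (w^k)^52 = (w^52)^k.
So S = 1 + u + u^2 + ... + u^(12) with u = w^52.
52 = 4*13 + 0, so 52 is a multiple of 13 and u = (w^13)^4 = 1.
Every one of the 13 terms equals 1: S = 13

S = 13


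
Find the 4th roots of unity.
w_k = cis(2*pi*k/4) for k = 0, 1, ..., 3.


The 4th roots of unity are cis(360k/4°) for k=0..3
Angle step = 360/4 = 90°
Primitive root: cis(90°)
Primitive root = 0 + 1.0000i

4 roots at angles: 0°, 90°, 180°, 270°


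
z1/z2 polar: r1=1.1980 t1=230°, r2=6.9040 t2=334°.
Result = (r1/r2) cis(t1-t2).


r = 1.1980 / 6.9040 = 0.1735
theta = 230° - 334° = -104° = 256° (mod 360)

0.1735 cis(256°)


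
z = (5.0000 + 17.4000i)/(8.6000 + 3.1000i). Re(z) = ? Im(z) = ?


Multiply by conjugate: (5.0000 + 17.4000i)(8.6000 - 3.1000i) / (8.6^2 + 3.1^2)
Numerator real = 5*8.6 + 17.4*3.1 = 96.94
Numerator imag = 17.4*8.6 - 5*3.1 = 134.14
Denominator = 83.57
Re(z) = 96.94/83.57 = 1.1600
Im(z) = 134.14/83.57 = 1.6051

Re(z) = 1.1600, Im(z) = 1.6051


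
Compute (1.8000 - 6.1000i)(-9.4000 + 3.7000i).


Real = 1.8*(-9.4) - (-6.1)*3.7 = -16.92 - (-22.57) = 5.65
Imag = 1.8*3.7 - (9.4)*(-6.1) = 6.66 + 57.34 = 64

5.6500 + 64.0000i


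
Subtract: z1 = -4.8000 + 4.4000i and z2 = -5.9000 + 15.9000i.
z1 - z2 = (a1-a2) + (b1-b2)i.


Real: -4.8 + 5.9 = 1.1
Imag: 4.4 - 15.9 = -11.5

1.1000 - 11.5000i


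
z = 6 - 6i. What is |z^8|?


|z| = sqrt(36+36) = sqrt(72) = 8.4853
|z^8| = |z|^8 = (sqrt(72))^8 = 72^4 = 26873856

|z^8| = 26873856


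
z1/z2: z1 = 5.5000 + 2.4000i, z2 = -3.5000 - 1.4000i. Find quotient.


Conjugate of z2 = -3.5000 + 1.4000i
Numerator: (5.5000 + 2.4000i)(-3.5000 + 1.4000i) = -22.6100 - 0.7000i
Denominator: (-3.5)^2 + (-1.4)^2 = 14.21
Result = (-22.6100 - 0.7000i)/14.21

-1.5911 - 0.0493i


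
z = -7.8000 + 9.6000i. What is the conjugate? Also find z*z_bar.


z_bar = -7.8000 - 9.6000i
z*z_bar = (-7.8)^2 + 9.6^2 = 60.84 + 92.16 = 153

z_bar = -7.8000 - 9.6000i, z*z_bar = 153


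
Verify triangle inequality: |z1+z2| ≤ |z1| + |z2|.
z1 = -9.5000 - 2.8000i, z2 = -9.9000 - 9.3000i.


|z1| = sqrt((-9.5)^2 + (-2.8)^2) = sqrt(98.09) = 9.9040
|z2| = sqrt((-9.9)^2 + (-9.3)^2) = sqrt(184.5) = 13.5831
z1+z2 = -19.4000 - 12.1000i
|z1+z2| = sqrt(522.77) = 22.8642
|z1|+|z2| = 9.9040 + 13.5831 = 23.4871

|z1+z2| = 22.8642 ≤ |z1|+|z2| = 23.4871 (verified)


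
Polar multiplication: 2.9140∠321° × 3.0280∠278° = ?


r = 2.9140 * 3.0280 = 8.8236
theta = 321° + 278° = 599° = 239° (mod 360)

8.8236 cis(239°)


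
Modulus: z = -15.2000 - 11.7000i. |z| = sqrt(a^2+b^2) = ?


|z| = sqrt((-15.2)^2 + (-11.7)^2) = sqrt(231.04 + 136.89) = sqrt(367.93) = 19.1815

|z| = 19.1815


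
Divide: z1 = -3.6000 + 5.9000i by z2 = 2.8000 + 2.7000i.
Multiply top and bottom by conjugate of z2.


Conjugate of z2 = 2.8000 - 2.7000i
Numerator: (-3.6000 + 5.9000i)(2.8000 - 2.7000i) = 5.8500 + 26.2400i
Denominator: 2.8^2 + 2.7^2 = 15.13
Result = (5.8500 + 26.2400i)/15.13

0.3866 + 1.7343i
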